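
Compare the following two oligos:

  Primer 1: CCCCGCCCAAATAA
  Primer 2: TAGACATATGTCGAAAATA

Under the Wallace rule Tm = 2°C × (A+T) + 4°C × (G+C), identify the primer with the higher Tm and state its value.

Primer 1: A+T=6, G+C=8 → Tm = 2(6)+4(8) = 44°C
Primer 2: A+T=14, G+C=5 → Tm = 2(14)+4(5) = 48°C
44°C vs 48°C → primer 2 is higher.

Primer 2, 48°C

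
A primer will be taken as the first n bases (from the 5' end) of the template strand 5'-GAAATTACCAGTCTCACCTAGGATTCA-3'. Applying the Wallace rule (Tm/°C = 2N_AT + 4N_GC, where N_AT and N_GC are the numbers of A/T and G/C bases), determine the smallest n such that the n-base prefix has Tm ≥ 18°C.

First 7 bases: GAAATTA → Tm = 16°C (< 18°C)
First 8 bases: GAAATTAC → Tm = 20°C (≥ 18°C)
Each additional base adds 2°C (A/T) or 4°C (G/C), so Tm is non-decreasing in n; n = 8 is the first length to reach 18°C.

n = 8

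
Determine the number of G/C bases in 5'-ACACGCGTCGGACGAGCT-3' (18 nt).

12

Base counts: C=6, T=2, A=4, G=6
G+C = 6 + 6 = 12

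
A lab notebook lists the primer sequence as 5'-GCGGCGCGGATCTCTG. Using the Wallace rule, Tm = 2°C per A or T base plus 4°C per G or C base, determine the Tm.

Counting bases: G=7, A=1, C=5, T=3
AT pairs contribute 4, GC pairs contribute 12.
Tm = 2×4 + 4×12 = 56°C

56°C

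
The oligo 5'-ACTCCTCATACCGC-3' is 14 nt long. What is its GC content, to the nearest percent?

57%

Scanning the sequence gives A=3, G=1, T=3, C=7.
G+C = 1 + 7 = 8 out of 14 bases
%GC = 8/14 × 100 = 57.14% ≈ 57%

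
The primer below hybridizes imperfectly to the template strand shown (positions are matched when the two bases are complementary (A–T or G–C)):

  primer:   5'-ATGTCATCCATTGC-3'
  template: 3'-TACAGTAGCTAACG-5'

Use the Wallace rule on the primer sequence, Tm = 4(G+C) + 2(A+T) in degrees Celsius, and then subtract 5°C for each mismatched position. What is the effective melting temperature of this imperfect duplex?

Primer base counts: A=3, T=5, G=2, C=4 → A+T=8, G+C=6
Perfect-match Tm = 2(8) + 4(6) = 16 + 24 = 40°C
Mismatches (positions where the bases are not complementary): 1 (at position 9)
Effective Tm = 40 − 1×5 = 40 − 5 = 35°C

35°C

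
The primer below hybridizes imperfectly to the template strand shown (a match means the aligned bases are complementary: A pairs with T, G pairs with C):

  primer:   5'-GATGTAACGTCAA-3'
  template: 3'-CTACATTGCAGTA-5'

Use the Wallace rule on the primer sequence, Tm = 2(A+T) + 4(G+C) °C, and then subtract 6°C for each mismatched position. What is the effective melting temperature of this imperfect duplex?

Primer base counts: A=5, T=3, G=3, C=2 → A+T=8, G+C=5
Perfect-match Tm = 2(8) + 4(5) = 16 + 20 = 36°C
Mismatches (positions where the bases are not complementary): 1 (at position 13)
Effective Tm = 36 − 1×6 = 36 − 6 = 30°C

30°C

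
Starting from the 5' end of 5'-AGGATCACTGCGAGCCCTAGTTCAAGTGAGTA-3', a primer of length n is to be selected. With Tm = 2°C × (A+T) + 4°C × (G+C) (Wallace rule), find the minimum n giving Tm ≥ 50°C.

n = 16

First 15 bases: AGGATCACTGCGAGC → Tm = 48°C (< 50°C)
First 16 bases: AGGATCACTGCGAGCC → Tm = 52°C (≥ 50°C)
Each additional base adds 2°C (A/T) or 4°C (G/C), so Tm is non-decreasing in n; n = 16 is the first length to reach 50°C.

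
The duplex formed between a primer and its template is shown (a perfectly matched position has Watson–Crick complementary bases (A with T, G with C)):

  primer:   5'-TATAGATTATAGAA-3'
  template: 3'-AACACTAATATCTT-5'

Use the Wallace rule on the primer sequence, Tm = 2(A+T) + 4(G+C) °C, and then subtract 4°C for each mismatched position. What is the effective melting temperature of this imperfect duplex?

Primer base counts: A=7, T=5, G=2, C=0 → A+T=12, G+C=2
Perfect-match Tm = 2(12) + 4(2) = 24 + 8 = 32°C
Mismatches (positions where the bases are not complementary): 3 (at positions 2, 3, 4)
Effective Tm = 32 − 3×4 = 32 − 12 = 20°C

20°C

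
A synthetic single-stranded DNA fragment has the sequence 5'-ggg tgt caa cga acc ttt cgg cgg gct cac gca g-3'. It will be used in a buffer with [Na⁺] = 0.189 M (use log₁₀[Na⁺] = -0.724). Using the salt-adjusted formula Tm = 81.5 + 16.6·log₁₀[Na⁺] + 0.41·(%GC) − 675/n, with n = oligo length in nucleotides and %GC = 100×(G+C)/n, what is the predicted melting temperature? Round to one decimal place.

76.2°C

Length n = 34. Base counts: C=10, G=12, T=6, A=6
G+C = 22, so %GC = 22/34 × 100 = 64.706%
Salt term: 16.6 × (-0.724) = -12.018
GC term: 0.41 × 64.706 = 26.529; length term: −675/34 = −19.853
Tm = 81.5 + (-12.018) + 26.529 − 19.853 = 76.158 → 76.2°C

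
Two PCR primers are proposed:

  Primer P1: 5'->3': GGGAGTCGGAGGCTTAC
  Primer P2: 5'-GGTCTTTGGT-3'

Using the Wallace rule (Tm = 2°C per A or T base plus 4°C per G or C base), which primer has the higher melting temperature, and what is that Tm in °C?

Primer P1, 56°C

Primer P1: A+T=6, G+C=11 → Tm = 2(6)+4(11) = 56°C
Primer P2: A+T=5, G+C=5 → Tm = 2(5)+4(5) = 30°C
56°C vs 30°C → primer P1 is higher.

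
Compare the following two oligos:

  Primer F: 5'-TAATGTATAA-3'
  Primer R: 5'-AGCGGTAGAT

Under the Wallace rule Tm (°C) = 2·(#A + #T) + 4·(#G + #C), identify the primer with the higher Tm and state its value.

Primer F: A+T=9, G+C=1 → Tm = 2(9)+4(1) = 22°C
Primer R: A+T=5, G+C=5 → Tm = 2(5)+4(5) = 30°C
22°C vs 30°C → primer R is higher.

Primer R, 30°C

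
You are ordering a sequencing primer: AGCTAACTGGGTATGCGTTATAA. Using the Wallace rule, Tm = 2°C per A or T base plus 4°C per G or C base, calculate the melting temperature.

Scanning the sequence gives A=7, T=7, C=3, G=6.
A+T = 14, G+C = 9
Tm = 2(14) + 4(9) = 28 + 36 = 64°C

64°C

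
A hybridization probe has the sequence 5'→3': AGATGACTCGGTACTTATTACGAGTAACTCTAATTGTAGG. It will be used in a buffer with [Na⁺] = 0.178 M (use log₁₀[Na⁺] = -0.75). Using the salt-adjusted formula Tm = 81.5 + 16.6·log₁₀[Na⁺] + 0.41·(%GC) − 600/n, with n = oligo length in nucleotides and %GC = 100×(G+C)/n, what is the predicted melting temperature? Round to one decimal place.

Length n = 40. Base counts: A=12, T=13, G=9, C=6
G+C = 15, so %GC = 15/40 × 100 = 37.5%
Salt term: 16.6 × (-0.75) = -12.45
GC term: 0.41 × 37.5 = 15.375; length term: −600/40 = −15
Tm = 81.5 + (-12.45) + 15.375 − 15 = 69.425 → 69.4°C

69.4°C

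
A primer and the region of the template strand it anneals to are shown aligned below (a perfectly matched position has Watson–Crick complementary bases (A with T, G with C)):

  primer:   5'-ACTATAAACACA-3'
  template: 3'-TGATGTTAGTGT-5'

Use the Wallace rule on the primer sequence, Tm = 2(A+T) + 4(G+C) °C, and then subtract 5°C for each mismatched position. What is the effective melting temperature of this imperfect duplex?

20°C

Primer base counts: A=7, T=2, G=0, C=3 → A+T=9, G+C=3
Perfect-match Tm = 2(9) + 4(3) = 18 + 12 = 30°C
Mismatches (positions where the bases are not complementary): 2 (at positions 5, 8)
Effective Tm = 30 − 2×5 = 30 − 10 = 20°C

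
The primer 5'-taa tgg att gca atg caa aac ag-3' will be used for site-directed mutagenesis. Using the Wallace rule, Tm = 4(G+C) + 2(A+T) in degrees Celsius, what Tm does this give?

C=3, G=5, A=10, T=5
AT pairs contribute 15, GC pairs contribute 8.
Tm = 4·8 + 2·15 = 32 + 30 = 62°C

62°C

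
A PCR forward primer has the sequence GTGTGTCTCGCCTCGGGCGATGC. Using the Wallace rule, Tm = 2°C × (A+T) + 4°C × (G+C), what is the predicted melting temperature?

Base counts: A=1, C=7, T=6, G=9
So N_AT = 7 and N_GC = 16.
Tm = 2(7) + 4(16) = 14 + 64 = 78°C

78°C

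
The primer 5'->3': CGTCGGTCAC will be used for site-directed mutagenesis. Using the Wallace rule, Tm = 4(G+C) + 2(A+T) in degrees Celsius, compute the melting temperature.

34°C

Scanning the sequence gives A=1, T=2, C=4, G=3.
So N_AT = 3 and N_GC = 7.
Tm = 2(3) + 4(7) = 6 + 28 = 34°C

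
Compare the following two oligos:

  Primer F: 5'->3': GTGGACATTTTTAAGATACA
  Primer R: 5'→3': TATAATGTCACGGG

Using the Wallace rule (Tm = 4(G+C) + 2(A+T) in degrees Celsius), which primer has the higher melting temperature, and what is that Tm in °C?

Primer F: A+T=14, G+C=6 → Tm = 2(14)+4(6) = 52°C
Primer R: A+T=8, G+C=6 → Tm = 2(8)+4(6) = 40°C
52°C vs 40°C → primer F is higher.

Primer F, 52°C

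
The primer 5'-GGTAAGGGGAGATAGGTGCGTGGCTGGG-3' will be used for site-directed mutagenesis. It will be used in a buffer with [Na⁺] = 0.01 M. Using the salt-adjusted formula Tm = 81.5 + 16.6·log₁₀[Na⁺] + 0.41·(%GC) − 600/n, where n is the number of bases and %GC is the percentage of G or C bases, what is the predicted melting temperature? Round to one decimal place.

Length n = 28. Counting bases: A=5, T=5, C=2, G=16
G+C = 18, so %GC = 18/28 × 100 = 64.286%
Salt term: 16.6 × (-2) = -33.2
GC term: 0.41 × 64.286 = 26.357; length term: −600/28 = −21.429
Tm = 81.5 + (-33.2) + 26.357 − 21.429 = 53.228 → 53.2°C

53.2°C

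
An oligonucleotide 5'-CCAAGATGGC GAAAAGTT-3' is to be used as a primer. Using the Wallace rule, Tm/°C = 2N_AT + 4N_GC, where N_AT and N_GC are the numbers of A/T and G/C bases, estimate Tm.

G=5, T=3, C=3, A=7
So N_AT = 10 and N_GC = 8.
Tm = 2×10 + 4×8 = 52°C

52°C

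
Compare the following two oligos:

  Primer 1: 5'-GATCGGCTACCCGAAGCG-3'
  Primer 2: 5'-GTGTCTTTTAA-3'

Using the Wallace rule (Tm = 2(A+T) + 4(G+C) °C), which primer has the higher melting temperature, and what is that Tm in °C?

Primer 1: A+T=6, G+C=12 → Tm = 2(6)+4(12) = 60°C
Primer 2: A+T=8, G+C=3 → Tm = 2(8)+4(3) = 28°C
60°C vs 28°C → primer 1 is higher.

Primer 1, 60°C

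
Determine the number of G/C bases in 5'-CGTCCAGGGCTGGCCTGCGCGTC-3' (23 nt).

18

Counting bases: T=4, A=1, C=9, G=9
G+C = 9 + 9 = 18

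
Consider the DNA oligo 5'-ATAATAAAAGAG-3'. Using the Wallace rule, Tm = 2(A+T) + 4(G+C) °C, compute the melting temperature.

Counting bases: T=2, C=0, A=8, G=2
A+T = 10, G+C = 2
Tm = 4·2 + 2·10 = 8 + 20 = 28°C

28°C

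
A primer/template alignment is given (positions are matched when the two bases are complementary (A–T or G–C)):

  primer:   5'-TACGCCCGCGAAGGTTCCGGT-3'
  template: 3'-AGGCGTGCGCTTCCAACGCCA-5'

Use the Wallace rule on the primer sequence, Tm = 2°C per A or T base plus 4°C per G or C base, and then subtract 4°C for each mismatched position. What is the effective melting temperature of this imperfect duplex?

58°C

Primer base counts: A=3, T=4, G=7, C=7 → A+T=7, G+C=14
Perfect-match Tm = 2(7) + 4(14) = 14 + 56 = 70°C
Mismatches (positions where the bases are not complementary): 3 (at positions 2, 6, 17)
Effective Tm = 70 − 3×4 = 70 − 12 = 58°C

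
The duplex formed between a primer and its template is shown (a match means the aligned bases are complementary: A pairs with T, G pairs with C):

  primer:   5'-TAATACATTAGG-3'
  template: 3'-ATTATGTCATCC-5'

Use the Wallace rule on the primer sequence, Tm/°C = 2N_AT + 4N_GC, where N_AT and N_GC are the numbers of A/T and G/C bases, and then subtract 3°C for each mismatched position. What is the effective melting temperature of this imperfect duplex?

Primer base counts: A=5, T=4, G=2, C=1 → A+T=9, G+C=3
Perfect-match Tm = 2(9) + 4(3) = 18 + 12 = 30°C
Mismatches (positions where the bases are not complementary): 1 (at position 8)
Effective Tm = 30 − 1×3 = 30 − 3 = 27°C

27°C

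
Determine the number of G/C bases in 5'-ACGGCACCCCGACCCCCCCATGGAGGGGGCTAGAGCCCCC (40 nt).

31

Base counts: C=19, G=12, A=7, T=2
Total G or C: 12 + 19 = 31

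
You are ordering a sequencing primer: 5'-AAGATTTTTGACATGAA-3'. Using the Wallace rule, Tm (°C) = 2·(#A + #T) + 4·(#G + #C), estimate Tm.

42°C

Scanning the sequence gives T=6, C=1, A=7, G=3.
AT pairs contribute 13, GC pairs contribute 4.
Tm = 4·4 + 2·13 = 16 + 26 = 42°C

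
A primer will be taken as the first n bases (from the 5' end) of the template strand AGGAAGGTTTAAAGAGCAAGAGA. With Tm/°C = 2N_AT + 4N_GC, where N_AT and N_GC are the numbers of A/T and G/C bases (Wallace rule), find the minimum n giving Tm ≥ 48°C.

n = 17

First 16 bases: AGGAAGGTTTAAAGAG → Tm = 44°C (< 48°C)
First 17 bases: AGGAAGGTTTAAAGAGC → Tm = 48°C (≥ 48°C)
Each additional base adds 2°C (A/T) or 4°C (G/C), so Tm is non-decreasing in n; n = 17 is the first length to reach 48°C.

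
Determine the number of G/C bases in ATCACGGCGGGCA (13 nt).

9

G=5, T=1, C=4, A=3
G+C = 5 + 4 = 9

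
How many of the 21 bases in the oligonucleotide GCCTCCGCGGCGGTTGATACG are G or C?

Scanning the sequence gives A=2, C=7, T=4, G=8.
Total G or C: 8 + 7 = 15

15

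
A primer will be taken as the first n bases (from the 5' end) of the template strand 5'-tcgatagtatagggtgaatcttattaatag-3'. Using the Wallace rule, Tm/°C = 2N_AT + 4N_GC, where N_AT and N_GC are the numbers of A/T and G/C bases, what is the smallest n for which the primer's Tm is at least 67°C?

First 25 bases: TCGATAGTATAGGGTGAATCTTATT → Tm = 66°C (< 67°C)
First 26 bases: TCGATAGTATAGGGTGAATCTTATTA → Tm = 68°C (≥ 67°C)
Each additional base adds 2°C (A/T) or 4°C (G/C), so Tm is non-decreasing in n; n = 26 is the first length to reach 67°C.

n = 26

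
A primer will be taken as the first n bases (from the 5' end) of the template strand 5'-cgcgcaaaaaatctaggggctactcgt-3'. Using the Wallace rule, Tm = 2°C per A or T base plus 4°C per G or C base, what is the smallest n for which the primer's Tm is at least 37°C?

n = 13

First 12 bases: CGCGCAAAAAAT → Tm = 34°C (< 37°C)
First 13 bases: CGCGCAAAAAATC → Tm = 38°C (≥ 37°C)
Each additional base adds 2°C (A/T) or 4°C (G/C), so Tm is non-decreasing in n; n = 13 is the first length to reach 37°C.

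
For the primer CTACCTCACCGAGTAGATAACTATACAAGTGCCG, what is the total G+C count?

Base counts: A=11, T=7, C=10, G=6
G+C = 6 + 10 = 16

16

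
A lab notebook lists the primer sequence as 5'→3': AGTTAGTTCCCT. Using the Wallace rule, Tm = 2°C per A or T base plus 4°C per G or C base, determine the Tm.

34°C

Scanning the sequence gives C=3, A=2, G=2, T=5.
AT pairs contribute 7, GC pairs contribute 5.
Tm = 2×7 + 4×5 = 34°C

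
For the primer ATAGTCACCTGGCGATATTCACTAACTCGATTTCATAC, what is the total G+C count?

Counting bases: G=5, C=10, T=12, A=11
Total G or C: 5 + 10 = 15

15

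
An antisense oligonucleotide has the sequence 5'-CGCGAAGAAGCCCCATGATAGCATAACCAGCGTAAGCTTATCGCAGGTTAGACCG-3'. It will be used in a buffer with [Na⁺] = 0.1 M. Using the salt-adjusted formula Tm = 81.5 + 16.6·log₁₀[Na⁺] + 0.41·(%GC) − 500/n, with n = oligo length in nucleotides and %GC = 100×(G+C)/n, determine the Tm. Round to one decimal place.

77.4°C

Length n = 55. Counting bases: A=17, T=9, G=14, C=15
G+C = 29, so %GC = 29/55 × 100 = 52.727%
Salt term: 16.6 × (-1) = -16.6
GC term: 0.41 × 52.727 = 21.618; length term: −500/55 = −9.091
Tm = 81.5 + (-16.6) + 21.618 − 9.091 = 77.427 → 77.4°C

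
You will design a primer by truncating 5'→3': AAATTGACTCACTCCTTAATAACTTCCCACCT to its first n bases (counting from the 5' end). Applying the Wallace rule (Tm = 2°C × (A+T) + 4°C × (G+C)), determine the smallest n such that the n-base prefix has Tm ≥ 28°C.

n = 11

First 10 bases: AAATTGACTC → Tm = 26°C (< 28°C)
First 11 bases: AAATTGACTCA → Tm = 28°C (≥ 28°C)
Since every base adds ≥2°C, Tm only increases with n, so the threshold is first crossed at n = 11.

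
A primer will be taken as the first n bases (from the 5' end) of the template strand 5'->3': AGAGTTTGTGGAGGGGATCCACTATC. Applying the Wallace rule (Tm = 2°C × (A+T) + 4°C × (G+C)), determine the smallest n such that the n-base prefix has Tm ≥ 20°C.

n = 8

First 7 bases: AGAGTTT → Tm = 18°C (< 20°C)
First 8 bases: AGAGTTTG → Tm = 22°C (≥ 20°C)
Each additional base adds 2°C (A/T) or 4°C (G/C), so Tm is non-decreasing in n; n = 8 is the first length to reach 20°C.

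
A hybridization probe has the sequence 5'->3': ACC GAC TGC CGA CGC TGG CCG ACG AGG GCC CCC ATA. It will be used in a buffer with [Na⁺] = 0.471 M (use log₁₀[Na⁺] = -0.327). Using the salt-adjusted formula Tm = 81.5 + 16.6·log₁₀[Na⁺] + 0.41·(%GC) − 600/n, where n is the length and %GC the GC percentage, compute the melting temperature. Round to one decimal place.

89.0°C

Length n = 36. Base counts: C=15, A=7, G=11, T=3
G+C = 26, so %GC = 26/36 × 100 = 72.222%
Salt term: 16.6 × (-0.327) = -5.428
GC term: 0.41 × 72.222 = 29.611; length term: −600/36 = −16.667
Tm = 81.5 + (-5.428) + 29.611 − 16.667 = 89.016 → 89.0°C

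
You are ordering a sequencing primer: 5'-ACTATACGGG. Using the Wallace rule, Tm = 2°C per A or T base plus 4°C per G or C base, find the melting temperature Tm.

Counting bases: C=2, A=3, G=3, T=2
So N_AT = 5 and N_GC = 5.
Tm = 2×5 + 4×5 = 30°C

30°C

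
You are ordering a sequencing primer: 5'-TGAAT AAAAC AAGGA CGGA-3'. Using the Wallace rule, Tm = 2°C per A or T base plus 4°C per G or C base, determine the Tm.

52°C

G=5, T=2, C=2, A=10
A+T = 12, G+C = 7
Tm = 2×12 + 4×7 = 52°C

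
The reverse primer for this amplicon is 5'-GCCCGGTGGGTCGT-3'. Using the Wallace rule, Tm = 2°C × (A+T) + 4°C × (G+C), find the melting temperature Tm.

50°C

Base counts: G=7, C=4, T=3, A=0
AT pairs contribute 3, GC pairs contribute 11.
Tm = 2×3 + 4×11 = 50°C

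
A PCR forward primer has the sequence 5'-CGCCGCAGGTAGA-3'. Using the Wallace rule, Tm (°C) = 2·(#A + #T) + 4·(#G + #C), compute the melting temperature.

A=3, G=5, C=4, T=1
So N_AT = 4 and N_GC = 9.
Tm = 4·9 + 2·4 = 36 + 8 = 44°C

44°C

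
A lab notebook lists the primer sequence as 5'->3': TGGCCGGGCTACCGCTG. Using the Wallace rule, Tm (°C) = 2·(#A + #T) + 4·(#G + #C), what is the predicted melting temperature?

Scanning the sequence gives A=1, C=6, T=3, G=7.
So N_AT = 4 and N_GC = 13.
Tm = 2(4) + 4(13) = 8 + 52 = 60°C

60°C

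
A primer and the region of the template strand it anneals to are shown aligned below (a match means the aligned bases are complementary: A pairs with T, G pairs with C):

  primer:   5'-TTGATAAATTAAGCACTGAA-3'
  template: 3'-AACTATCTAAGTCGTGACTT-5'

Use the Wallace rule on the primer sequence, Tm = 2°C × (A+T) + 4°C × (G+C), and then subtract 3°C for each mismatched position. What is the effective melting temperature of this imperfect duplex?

Primer base counts: A=9, T=6, G=3, C=2 → A+T=15, G+C=5
Perfect-match Tm = 2(15) + 4(5) = 30 + 20 = 50°C
Mismatches (positions where the bases are not complementary): 2 (at positions 7, 11)
Effective Tm = 50 − 2×3 = 50 − 6 = 44°C

44°C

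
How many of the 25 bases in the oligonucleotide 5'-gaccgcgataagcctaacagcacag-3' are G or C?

14

Counting bases: T=2, A=9, G=6, C=8
Total G or C: 6 + 8 = 14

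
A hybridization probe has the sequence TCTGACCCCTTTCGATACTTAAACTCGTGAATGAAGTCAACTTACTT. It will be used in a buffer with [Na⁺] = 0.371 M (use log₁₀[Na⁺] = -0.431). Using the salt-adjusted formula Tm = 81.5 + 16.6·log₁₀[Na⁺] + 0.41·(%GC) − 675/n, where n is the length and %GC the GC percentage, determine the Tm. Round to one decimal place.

75.7°C

Length n = 47. Scanning the sequence gives G=6, C=12, T=16, A=13.
G+C = 18, so %GC = 18/47 × 100 = 38.298%
Salt term: 16.6 × (-0.431) = -7.155
GC term: 0.41 × 38.298 = 15.702; length term: −675/47 = −14.362
Tm = 81.5 + (-7.155) + 15.702 − 14.362 = 75.685 → 75.7°C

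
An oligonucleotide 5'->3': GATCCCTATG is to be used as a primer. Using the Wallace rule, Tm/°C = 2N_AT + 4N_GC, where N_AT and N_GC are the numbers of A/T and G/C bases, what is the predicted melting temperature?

30°C

Base counts: C=3, A=2, G=2, T=3
So N_AT = 5 and N_GC = 5.
Tm = 4·5 + 2·5 = 20 + 10 = 30°C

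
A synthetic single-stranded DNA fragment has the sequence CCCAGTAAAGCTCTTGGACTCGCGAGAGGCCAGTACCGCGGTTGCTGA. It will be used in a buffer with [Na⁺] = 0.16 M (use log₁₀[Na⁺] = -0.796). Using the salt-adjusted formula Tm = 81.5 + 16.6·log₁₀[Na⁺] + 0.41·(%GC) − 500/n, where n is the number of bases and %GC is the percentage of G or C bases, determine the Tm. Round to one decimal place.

82.6°C

Length n = 48. Scanning the sequence gives A=10, C=14, G=15, T=9.
G+C = 29, so %GC = 29/48 × 100 = 60.417%
Salt term: 16.6 × (-0.796) = -13.214
GC term: 0.41 × 60.417 = 24.771; length term: −500/48 = −10.417
Tm = 81.5 + (-13.214) + 24.771 − 10.417 = 82.64 → 82.6°C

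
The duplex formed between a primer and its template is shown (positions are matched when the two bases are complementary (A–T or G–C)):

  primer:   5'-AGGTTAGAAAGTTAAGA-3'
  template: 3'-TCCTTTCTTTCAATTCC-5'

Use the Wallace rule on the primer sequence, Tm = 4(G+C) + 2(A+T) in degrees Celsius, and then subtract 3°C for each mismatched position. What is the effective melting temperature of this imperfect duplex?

35°C

Primer base counts: A=8, T=4, G=5, C=0 → A+T=12, G+C=5
Perfect-match Tm = 2(12) + 4(5) = 24 + 20 = 44°C
Mismatches (positions where the bases are not complementary): 3 (at positions 4, 5, 17)
Effective Tm = 44 − 3×3 = 44 − 9 = 35°C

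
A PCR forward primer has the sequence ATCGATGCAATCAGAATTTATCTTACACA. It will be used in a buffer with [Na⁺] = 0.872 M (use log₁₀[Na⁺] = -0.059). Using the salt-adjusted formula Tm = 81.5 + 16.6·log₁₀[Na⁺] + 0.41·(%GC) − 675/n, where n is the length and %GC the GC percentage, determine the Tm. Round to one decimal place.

70.0°C

Length n = 29. Counting bases: C=6, T=9, A=11, G=3
G+C = 9, so %GC = 9/29 × 100 = 31.034%
Salt term: 16.6 × (-0.059) = -0.979
GC term: 0.41 × 31.034 = 12.724; length term: −675/29 = −23.276
Tm = 81.5 + (-0.979) + 12.724 − 23.276 = 69.969 → 70.0°C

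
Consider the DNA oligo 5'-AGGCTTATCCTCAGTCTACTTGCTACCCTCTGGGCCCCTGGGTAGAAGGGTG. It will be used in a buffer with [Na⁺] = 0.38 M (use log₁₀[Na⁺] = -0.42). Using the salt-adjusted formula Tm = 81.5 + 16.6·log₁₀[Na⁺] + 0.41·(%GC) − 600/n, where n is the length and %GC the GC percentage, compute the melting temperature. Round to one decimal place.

Length n = 52. Scanning the sequence gives A=8, C=15, T=14, G=15.
G+C = 30, so %GC = 30/52 × 100 = 57.692%
Salt term: 16.6 × (-0.42) = -6.972
GC term: 0.41 × 57.692 = 23.654; length term: −600/52 = −11.538
Tm = 81.5 + (-6.972) + 23.654 − 11.538 = 86.644 → 86.6°C

86.6°C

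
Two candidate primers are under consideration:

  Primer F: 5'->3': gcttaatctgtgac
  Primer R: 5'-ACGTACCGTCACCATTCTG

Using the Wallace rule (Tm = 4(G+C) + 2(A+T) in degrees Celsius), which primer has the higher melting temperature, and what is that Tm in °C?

Primer R, 58°C

Primer F: A+T=8, G+C=6 → Tm = 2(8)+4(6) = 40°C
Primer R: A+T=9, G+C=10 → Tm = 2(9)+4(10) = 58°C
40°C vs 58°C → primer R is higher.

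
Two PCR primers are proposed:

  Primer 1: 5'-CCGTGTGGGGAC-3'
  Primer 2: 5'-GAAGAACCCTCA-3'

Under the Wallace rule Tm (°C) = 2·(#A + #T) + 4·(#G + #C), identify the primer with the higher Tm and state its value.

Primer 1, 42°C

Primer 1: A+T=3, G+C=9 → Tm = 2(3)+4(9) = 42°C
Primer 2: A+T=6, G+C=6 → Tm = 2(6)+4(6) = 36°C
42°C vs 36°C → primer 1 is higher.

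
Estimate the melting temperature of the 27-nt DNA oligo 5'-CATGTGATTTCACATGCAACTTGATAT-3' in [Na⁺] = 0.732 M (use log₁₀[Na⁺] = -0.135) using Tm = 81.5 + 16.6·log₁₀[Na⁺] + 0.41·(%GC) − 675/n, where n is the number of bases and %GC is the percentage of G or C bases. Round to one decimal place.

Length n = 27. Counting bases: T=10, G=4, C=5, A=8
G+C = 9, so %GC = 9/27 × 100 = 33.333%
Salt term: 16.6 × (-0.135) = -2.241
GC term: 0.41 × 33.333 = 13.667; length term: −675/27 = −25
Tm = 81.5 + (-2.241) + 13.667 − 25 = 67.926 → 67.9°C

67.9°C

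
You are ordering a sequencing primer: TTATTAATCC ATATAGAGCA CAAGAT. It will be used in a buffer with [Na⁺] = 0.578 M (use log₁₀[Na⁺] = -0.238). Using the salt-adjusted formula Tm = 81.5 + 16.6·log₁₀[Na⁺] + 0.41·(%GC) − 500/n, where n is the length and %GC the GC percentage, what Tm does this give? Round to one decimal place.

Length n = 26. Base counts: T=8, A=11, G=3, C=4
G+C = 7, so %GC = 7/26 × 100 = 26.923%
Salt term: 16.6 × (-0.238) = -3.951
GC term: 0.41 × 26.923 = 11.038; length term: −500/26 = −19.231
Tm = 81.5 + (-3.951) + 11.038 − 19.231 = 69.356 → 69.4°C

69.4°C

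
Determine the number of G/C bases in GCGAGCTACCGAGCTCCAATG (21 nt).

13

T=3, G=6, C=7, A=5
G+C = 6 + 7 = 13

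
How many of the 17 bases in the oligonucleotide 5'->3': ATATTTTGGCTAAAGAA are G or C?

Scanning the sequence gives G=3, A=7, T=6, C=1.
Total G or C: 3 + 1 = 4

4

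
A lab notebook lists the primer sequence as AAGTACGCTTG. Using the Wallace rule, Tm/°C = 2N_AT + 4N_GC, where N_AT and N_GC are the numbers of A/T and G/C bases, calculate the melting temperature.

32°C

Scanning the sequence gives G=3, T=3, A=3, C=2.
AT pairs contribute 6, GC pairs contribute 5.
Tm = 2(6) + 4(5) = 12 + 20 = 32°C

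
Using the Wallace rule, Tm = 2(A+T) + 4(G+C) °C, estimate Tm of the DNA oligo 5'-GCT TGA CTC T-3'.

30°C

Scanning the sequence gives G=2, T=4, C=3, A=1.
So N_AT = 5 and N_GC = 5.
Tm = 4·5 + 2·5 = 20 + 10 = 30°C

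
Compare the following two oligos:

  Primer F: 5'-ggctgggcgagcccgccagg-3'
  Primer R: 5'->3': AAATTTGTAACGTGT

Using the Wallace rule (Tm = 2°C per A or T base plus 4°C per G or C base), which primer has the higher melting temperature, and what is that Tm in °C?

Primer F, 74°C

Primer F: A+T=3, G+C=17 → Tm = 2(3)+4(17) = 74°C
Primer R: A+T=11, G+C=4 → Tm = 2(11)+4(4) = 38°C
74°C vs 38°C → primer F is higher.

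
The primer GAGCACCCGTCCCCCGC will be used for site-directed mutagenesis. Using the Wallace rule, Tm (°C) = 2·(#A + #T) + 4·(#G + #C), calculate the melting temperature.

62°C

Scanning the sequence gives G=4, C=10, A=2, T=1.
A+T = 3, G+C = 14
Tm = 2(3) + 4(14) = 6 + 56 = 62°C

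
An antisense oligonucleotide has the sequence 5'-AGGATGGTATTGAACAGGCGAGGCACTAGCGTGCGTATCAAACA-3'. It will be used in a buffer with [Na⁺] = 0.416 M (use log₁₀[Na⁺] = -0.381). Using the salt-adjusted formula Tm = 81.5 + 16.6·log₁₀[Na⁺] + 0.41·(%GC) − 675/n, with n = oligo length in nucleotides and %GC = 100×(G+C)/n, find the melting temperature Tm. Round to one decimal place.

80.3°C

Length n = 44. T=8, A=14, G=14, C=8
G+C = 22, so %GC = 22/44 × 100 = 50%
Salt term: 16.6 × (-0.381) = -6.325
GC term: 0.41 × 50 = 20.5; length term: −675/44 = −15.341
Tm = 81.5 + (-6.325) + 20.5 − 15.341 = 80.334 → 80.3°C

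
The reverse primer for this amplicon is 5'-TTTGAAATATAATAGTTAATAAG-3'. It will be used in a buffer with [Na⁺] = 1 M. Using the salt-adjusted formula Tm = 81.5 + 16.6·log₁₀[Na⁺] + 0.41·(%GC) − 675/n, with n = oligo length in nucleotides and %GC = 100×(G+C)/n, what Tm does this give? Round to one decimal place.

57.5°C

Length n = 23. G=3, A=11, T=9, C=0
G+C = 3, so %GC = 3/23 × 100 = 13.043%
Salt term: 16.6 × (0) = 0
GC term: 0.41 × 13.043 = 5.348; length term: −675/23 = −29.348
Tm = 81.5 + (0) + 5.348 − 29.348 = 57.5 → 57.5°C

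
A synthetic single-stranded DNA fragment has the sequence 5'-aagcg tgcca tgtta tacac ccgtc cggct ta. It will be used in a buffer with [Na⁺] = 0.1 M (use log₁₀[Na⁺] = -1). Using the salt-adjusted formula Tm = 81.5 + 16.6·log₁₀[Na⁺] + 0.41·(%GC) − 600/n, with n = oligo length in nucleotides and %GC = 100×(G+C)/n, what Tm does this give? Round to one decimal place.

Length n = 32. T=8, A=7, C=10, G=7
G+C = 17, so %GC = 17/32 × 100 = 53.125%
Salt term: 16.6 × (-1) = -16.6
GC term: 0.41 × 53.125 = 21.781; length term: −600/32 = −18.75
Tm = 81.5 + (-16.6) + 21.781 − 18.75 = 67.931 → 67.9°C

67.9°C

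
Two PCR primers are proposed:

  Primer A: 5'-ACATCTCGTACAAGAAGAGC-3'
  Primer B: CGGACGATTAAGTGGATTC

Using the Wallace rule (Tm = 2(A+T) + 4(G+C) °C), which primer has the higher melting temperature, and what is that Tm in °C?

Primer A, 58°C

Primer A: A+T=11, G+C=9 → Tm = 2(11)+4(9) = 58°C
Primer B: A+T=10, G+C=9 → Tm = 2(10)+4(9) = 56°C
58°C vs 56°C → primer A is higher.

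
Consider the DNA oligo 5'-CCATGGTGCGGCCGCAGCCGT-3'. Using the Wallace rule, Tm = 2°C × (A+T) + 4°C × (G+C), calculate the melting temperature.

74°C

G=8, A=2, T=3, C=8
A+T = 5, G+C = 16
Tm = 4·16 + 2·5 = 64 + 10 = 74°C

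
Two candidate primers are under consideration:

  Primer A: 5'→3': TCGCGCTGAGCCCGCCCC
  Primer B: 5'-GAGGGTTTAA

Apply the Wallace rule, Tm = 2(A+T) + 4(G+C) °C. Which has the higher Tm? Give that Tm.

Primer A: A+T=3, G+C=15 → Tm = 2(3)+4(15) = 66°C
Primer B: A+T=6, G+C=4 → Tm = 2(6)+4(4) = 28°C
66°C vs 28°C → primer A is higher.

Primer A, 66°C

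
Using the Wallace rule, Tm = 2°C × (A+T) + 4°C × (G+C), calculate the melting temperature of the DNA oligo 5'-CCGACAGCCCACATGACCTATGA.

72°C

Scanning the sequence gives A=7, C=9, G=4, T=3.
So N_AT = 10 and N_GC = 13.
Tm = 4·13 + 2·10 = 52 + 20 = 72°C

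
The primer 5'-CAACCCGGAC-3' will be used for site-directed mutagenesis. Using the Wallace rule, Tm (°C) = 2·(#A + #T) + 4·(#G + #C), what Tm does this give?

34°C

Counting bases: T=0, G=2, A=3, C=5
So N_AT = 3 and N_GC = 7.
Tm = 4·7 + 2·3 = 28 + 6 = 34°C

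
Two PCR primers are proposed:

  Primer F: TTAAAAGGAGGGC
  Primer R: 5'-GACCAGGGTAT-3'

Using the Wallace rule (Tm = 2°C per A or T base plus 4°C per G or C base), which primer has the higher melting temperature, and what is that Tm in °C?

Primer F: A+T=7, G+C=6 → Tm = 2(7)+4(6) = 38°C
Primer R: A+T=5, G+C=6 → Tm = 2(5)+4(6) = 34°C
38°C vs 34°C → primer F is higher.

Primer F, 38°C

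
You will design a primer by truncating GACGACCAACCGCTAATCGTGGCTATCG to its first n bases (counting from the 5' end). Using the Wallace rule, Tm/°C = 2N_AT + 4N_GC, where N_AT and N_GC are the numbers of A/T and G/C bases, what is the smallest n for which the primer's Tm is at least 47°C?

First 14 bases: GACGACCAACCGCT → Tm = 46°C (< 47°C)
First 15 bases: GACGACCAACCGCTA → Tm = 48°C (≥ 47°C)
Since every base adds ≥2°C, Tm only increases with n, so the threshold is first crossed at n = 15.

n = 15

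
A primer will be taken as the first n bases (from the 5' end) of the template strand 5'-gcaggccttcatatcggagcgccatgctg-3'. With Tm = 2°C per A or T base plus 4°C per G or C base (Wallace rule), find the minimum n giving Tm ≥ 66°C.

First 20 bases: GCAGGCCTTCATATCGGAGC → Tm = 64°C (< 66°C)
First 21 bases: GCAGGCCTTCATATCGGAGCG → Tm = 68°C (≥ 66°C)
Each additional base adds 2°C (A/T) or 4°C (G/C), so Tm is non-decreasing in n; n = 21 is the first length to reach 66°C.

n = 21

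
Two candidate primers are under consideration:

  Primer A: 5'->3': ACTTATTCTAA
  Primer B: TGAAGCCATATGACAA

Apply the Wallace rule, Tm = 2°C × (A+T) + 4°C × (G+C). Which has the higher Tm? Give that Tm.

Primer B, 44°C

Primer A: A+T=9, G+C=2 → Tm = 2(9)+4(2) = 26°C
Primer B: A+T=10, G+C=6 → Tm = 2(10)+4(6) = 44°C
26°C vs 44°C → primer B is higher.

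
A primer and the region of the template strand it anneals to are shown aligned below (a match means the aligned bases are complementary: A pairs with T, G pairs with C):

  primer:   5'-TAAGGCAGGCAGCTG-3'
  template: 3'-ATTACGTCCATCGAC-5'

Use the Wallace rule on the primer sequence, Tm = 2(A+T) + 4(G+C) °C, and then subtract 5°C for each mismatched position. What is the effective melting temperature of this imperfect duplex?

38°C

Primer base counts: A=4, T=2, G=6, C=3 → A+T=6, G+C=9
Perfect-match Tm = 2(6) + 4(9) = 12 + 36 = 48°C
Mismatches (positions where the bases are not complementary): 2 (at positions 4, 10)
Effective Tm = 48 − 2×5 = 48 − 10 = 38°C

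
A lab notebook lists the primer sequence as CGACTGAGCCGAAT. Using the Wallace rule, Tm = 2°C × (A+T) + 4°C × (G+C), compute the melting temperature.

44°C

G=4, T=2, C=4, A=4
A+T = 6, G+C = 8
Tm = 2(6) + 4(8) = 12 + 32 = 44°C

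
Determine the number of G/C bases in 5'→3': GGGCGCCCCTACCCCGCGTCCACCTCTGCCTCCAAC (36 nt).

27

Scanning the sequence gives C=20, A=4, T=5, G=7.
Total G or C: 7 + 20 = 27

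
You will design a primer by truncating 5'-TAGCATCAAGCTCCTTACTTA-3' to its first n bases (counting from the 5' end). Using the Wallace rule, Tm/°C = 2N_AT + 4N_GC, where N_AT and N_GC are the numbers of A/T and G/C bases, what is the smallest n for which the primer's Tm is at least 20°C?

n = 7

First 6 bases: TAGCAT → Tm = 16°C (< 20°C)
First 7 bases: TAGCATC → Tm = 20°C (≥ 20°C)
Each additional base adds 2°C (A/T) or 4°C (G/C), so Tm is non-decreasing in n; n = 7 is the first length to reach 20°C.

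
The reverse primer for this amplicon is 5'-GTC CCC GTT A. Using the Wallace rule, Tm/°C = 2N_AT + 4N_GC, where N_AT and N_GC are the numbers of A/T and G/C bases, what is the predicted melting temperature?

32°C

Counting bases: G=2, T=3, C=4, A=1
A+T = 4, G+C = 6
Tm = 4·6 + 2·4 = 24 + 8 = 32°C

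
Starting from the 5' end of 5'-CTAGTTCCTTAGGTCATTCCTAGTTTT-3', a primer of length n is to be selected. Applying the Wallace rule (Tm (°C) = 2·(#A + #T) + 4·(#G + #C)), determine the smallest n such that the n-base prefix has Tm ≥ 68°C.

n = 24

First 23 bases: CTAGTTCCTTAGGTCATTCCTAG → Tm = 66°C (< 68°C)
First 24 bases: CTAGTTCCTTAGGTCATTCCTAGT → Tm = 68°C (≥ 68°C)
Each additional base adds 2°C (A/T) or 4°C (G/C), so Tm is non-decreasing in n; n = 24 is the first length to reach 68°C.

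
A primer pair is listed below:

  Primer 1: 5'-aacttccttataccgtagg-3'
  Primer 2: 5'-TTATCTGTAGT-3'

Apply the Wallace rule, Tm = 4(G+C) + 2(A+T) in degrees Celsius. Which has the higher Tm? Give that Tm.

Primer 1: A+T=11, G+C=8 → Tm = 2(11)+4(8) = 54°C
Primer 2: A+T=8, G+C=3 → Tm = 2(8)+4(3) = 28°C
54°C vs 28°C → primer 1 is higher.

Primer 1, 54°C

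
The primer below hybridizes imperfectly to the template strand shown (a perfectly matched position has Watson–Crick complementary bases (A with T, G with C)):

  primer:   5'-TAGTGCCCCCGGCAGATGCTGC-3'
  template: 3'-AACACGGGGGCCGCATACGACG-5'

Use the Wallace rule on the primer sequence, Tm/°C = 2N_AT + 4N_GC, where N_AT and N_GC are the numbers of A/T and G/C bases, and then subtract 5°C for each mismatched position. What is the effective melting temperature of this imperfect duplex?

59°C

Primer base counts: A=3, T=4, G=7, C=8 → A+T=7, G+C=15
Perfect-match Tm = 2(7) + 4(15) = 14 + 60 = 74°C
Mismatches (positions where the bases are not complementary): 3 (at positions 2, 14, 15)
Effective Tm = 74 − 3×5 = 74 − 15 = 59°C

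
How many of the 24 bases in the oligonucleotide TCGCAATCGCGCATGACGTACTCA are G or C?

Base counts: G=5, A=6, T=5, C=8
Total G or C: 5 + 8 = 13

13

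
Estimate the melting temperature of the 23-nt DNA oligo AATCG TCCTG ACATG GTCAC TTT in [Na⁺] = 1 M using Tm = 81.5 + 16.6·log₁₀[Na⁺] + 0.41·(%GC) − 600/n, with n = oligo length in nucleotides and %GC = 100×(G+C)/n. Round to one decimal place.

Length n = 23. Base counts: T=8, A=5, G=4, C=6
G+C = 10, so %GC = 10/23 × 100 = 43.478%
Salt term: 16.6 × (0) = 0
GC term: 0.41 × 43.478 = 17.826; length term: −600/23 = −26.087
Tm = 81.5 + (0) + 17.826 − 26.087 = 73.239 → 73.2°C

73.2°C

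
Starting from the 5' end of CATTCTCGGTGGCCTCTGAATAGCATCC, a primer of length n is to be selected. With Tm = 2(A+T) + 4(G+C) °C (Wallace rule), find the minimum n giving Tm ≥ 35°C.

First 11 bases: CATTCTCGGTG → Tm = 34°C (< 35°C)
First 12 bases: CATTCTCGGTGG → Tm = 38°C (≥ 35°C)
Since every base adds ≥2°C, Tm only increases with n, so the threshold is first crossed at n = 12.

n = 12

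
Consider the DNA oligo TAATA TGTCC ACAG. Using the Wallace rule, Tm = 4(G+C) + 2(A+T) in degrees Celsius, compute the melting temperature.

38°C

Base counts: A=5, G=2, T=4, C=3
So N_AT = 9 and N_GC = 5.
Tm = 2(9) + 4(5) = 18 + 20 = 38°C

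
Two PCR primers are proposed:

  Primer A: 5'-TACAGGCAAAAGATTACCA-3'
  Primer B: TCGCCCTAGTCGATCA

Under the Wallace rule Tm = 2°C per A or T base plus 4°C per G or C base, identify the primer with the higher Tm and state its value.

Primer A: A+T=12, G+C=7 → Tm = 2(12)+4(7) = 52°C
Primer B: A+T=7, G+C=9 → Tm = 2(7)+4(9) = 50°C
52°C vs 50°C → primer A is higher.

Primer A, 52°C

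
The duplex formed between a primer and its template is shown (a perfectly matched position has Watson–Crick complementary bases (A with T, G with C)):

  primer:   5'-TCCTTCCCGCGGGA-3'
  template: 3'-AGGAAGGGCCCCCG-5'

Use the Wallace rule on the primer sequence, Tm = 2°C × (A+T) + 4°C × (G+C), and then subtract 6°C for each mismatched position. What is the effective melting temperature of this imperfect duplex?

36°C

Primer base counts: A=1, T=3, G=4, C=6 → A+T=4, G+C=10
Perfect-match Tm = 2(4) + 4(10) = 8 + 40 = 48°C
Mismatches (positions where the bases are not complementary): 2 (at positions 10, 14)
Effective Tm = 48 − 2×6 = 48 − 12 = 36°C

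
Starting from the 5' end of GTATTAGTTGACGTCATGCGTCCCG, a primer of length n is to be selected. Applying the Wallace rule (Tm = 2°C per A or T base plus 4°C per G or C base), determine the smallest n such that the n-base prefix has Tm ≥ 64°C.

First 21 bases: GTATTAGTTGACGTCATGCGT → Tm = 60°C (< 64°C)
First 22 bases: GTATTAGTTGACGTCATGCGTC → Tm = 64°C (≥ 64°C)
Since every base adds ≥2°C, Tm only increases with n, so the threshold is first crossed at n = 22.

n = 22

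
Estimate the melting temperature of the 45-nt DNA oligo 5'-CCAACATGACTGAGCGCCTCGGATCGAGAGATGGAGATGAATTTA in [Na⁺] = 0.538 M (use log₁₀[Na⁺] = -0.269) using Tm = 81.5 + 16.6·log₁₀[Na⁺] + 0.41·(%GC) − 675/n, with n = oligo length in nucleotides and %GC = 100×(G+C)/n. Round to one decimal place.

Length n = 45. Scanning the sequence gives C=9, A=14, T=9, G=13.
G+C = 22, so %GC = 22/45 × 100 = 48.889%
Salt term: 16.6 × (-0.269) = -4.465
GC term: 0.41 × 48.889 = 20.044; length term: −675/45 = −15
Tm = 81.5 + (-4.465) + 20.044 − 15 = 82.079 → 82.1°C

82.1°C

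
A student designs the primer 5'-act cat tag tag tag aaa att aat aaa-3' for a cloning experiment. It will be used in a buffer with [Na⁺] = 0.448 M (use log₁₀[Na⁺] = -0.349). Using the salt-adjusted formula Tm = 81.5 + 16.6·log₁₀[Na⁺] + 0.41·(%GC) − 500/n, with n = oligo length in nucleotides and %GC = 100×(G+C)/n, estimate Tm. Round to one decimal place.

Length n = 27. Counting bases: G=3, A=14, T=8, C=2
G+C = 5, so %GC = 5/27 × 100 = 18.519%
Salt term: 16.6 × (-0.349) = -5.793
GC term: 0.41 × 18.519 = 7.593; length term: −500/27 = −18.519
Tm = 81.5 + (-5.793) + 7.593 − 18.519 = 64.781 → 64.8°C

64.8°C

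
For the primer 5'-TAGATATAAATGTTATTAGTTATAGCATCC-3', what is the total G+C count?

Base counts: G=4, T=12, A=11, C=3
Total G or C: 4 + 3 = 7

7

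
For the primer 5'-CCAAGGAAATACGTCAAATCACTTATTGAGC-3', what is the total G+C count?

Base counts: T=7, C=7, A=12, G=5
Total G or C: 5 + 7 = 12

12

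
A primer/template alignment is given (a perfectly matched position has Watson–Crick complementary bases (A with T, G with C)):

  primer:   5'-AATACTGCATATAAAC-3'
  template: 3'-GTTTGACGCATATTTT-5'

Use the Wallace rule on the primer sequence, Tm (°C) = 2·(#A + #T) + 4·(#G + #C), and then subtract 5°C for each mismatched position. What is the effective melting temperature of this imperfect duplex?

Primer base counts: A=8, T=4, G=1, C=3 → A+T=12, G+C=4
Perfect-match Tm = 2(12) + 4(4) = 24 + 16 = 40°C
Mismatches (positions where the bases are not complementary): 4 (at positions 1, 3, 9, 16)
Effective Tm = 40 − 4×5 = 40 − 20 = 20°C

20°C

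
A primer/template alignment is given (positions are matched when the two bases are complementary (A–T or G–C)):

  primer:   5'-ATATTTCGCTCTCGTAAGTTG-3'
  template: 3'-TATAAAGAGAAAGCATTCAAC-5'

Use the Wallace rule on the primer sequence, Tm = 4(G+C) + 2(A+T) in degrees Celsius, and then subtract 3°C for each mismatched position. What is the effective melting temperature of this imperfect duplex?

Primer base counts: A=4, T=9, G=4, C=4 → A+T=13, G+C=8
Perfect-match Tm = 2(13) + 4(8) = 26 + 32 = 58°C
Mismatches (positions where the bases are not complementary): 2 (at positions 8, 11)
Effective Tm = 58 − 2×3 = 58 − 6 = 52°C

52°C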